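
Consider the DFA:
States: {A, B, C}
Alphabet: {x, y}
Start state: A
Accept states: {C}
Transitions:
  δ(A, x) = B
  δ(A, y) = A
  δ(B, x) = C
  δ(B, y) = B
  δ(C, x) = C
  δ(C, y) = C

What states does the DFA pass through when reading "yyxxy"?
read 'y': A → A
  read 'y': A → A
  read 'x': A → B
  read 'x': B → C
  read 'y': C → C
A -> A -> A -> B -> C -> C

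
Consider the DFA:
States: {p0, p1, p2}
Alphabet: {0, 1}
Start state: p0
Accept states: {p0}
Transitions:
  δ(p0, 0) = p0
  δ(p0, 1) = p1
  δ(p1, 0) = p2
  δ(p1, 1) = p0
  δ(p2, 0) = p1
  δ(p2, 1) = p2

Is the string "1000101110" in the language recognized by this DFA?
Processing string "1000101110":
  p0 --1--> p1
  p1 --0--> p2
  p2 --0--> p1
  p1 --0--> p2
  p2 --1--> p2
  p2 --0--> p1
  p1 --1--> p0
  p0 --1--> p1
  p1 --1--> p0
  p0 --0--> p0
Final state: p0
Accept states: {p0}
Yes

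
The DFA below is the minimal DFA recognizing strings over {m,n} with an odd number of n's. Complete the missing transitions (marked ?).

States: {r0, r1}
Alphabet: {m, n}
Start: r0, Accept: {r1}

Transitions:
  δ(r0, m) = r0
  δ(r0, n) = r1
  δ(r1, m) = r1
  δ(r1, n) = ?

From the language and accept set, identify what each state tracks — r0: even number of n's so far; r1: odd number of n's so far.
Each missing δ(q, a) is the state matching the new tracked value after reading a.
δ(r1, n) = r0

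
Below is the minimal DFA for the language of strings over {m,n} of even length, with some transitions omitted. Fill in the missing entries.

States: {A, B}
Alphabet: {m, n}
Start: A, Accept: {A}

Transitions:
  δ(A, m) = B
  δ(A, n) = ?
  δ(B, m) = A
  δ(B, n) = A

From the language and accept set, identify what each state tracks — A: even length so far; B: odd length so far.
Each missing δ(q, a) is the state matching the new tracked value after reading a.
δ(A, n) = B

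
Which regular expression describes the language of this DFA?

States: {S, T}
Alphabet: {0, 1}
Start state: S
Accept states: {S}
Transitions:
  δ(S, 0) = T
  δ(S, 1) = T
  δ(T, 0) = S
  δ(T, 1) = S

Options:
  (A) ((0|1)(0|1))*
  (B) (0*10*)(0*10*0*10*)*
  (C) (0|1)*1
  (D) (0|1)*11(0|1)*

Check each option against the DFA on short strings; one disagreement eliminates an option:
  (A) ((0|1)(0|1))*: agrees with the DFA on every string of length ≤ 6
  (B) (0*10*)(0*10*0*10*)*: on ε the DFA stays in S and accepts (S ∈ Accept), but the regex does not match it → eliminate
  (C) (0|1)*1: on ε the DFA stays in S and accepts (S ∈ Accept), but the regex does not match it → eliminate
  (D) (0|1)*11(0|1)*: on ε the DFA stays in S and accepts (S ∈ Accept), but the regex does not match it → eliminate
Only (A) is consistent with the DFA.
(A) ((0|1)(0|1))*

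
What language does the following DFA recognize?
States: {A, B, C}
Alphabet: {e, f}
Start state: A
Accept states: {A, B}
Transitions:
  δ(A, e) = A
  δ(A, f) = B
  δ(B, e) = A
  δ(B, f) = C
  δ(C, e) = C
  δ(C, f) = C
Testing a few strings:
  'ef' → accept
  'ff' → reject
  'eef' → accept
  'fff' → reject
State roles: A=last symbol not f (ok); B=last symbol f (ok); C=saw ff (dead)
All strings over {e,f} with no two consecutive f's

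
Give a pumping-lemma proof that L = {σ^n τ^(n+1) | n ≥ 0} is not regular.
Assume L is regular with pumping length p. Idea: pumping the σ-block breaks the fixed offset of 1.
Choose s = σ^p τ^(p+1) ∈ L. By the pumping lemma, s = xyz with |xy| ≤ p, |y| > 0, so y = σ^k with k ≥ 1. Then xy²z = σ^(p+k) τ^(p+1). For this to be in L we would need p+1 = (p+k)+1, i.e. k = 0, contradicting k ≥ 1. So xy²z ∉ L.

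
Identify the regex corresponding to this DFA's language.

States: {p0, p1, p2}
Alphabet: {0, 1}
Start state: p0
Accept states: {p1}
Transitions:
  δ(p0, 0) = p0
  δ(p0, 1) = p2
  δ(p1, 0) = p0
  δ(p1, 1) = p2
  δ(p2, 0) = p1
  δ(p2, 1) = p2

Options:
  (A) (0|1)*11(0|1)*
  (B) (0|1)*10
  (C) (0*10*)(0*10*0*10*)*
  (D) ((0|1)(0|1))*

Check each option against the DFA on short strings; one disagreement eliminates an option:
  (A) (0|1)*11(0|1)*: on '10' the DFA goes p0 → p2 → p1 and accepts (p1 ∈ Accept), but the regex does not match it → eliminate
  (B) (0|1)*10: agrees with the DFA on every string of length ≤ 6
  (C) (0*10*)(0*10*0*10*)*: on '1' the DFA goes p0 → p2 and rejects (p2 ∉ Accept), but the regex matches it → eliminate
  (D) ((0|1)(0|1))*: on ε the DFA stays in p0 and rejects (p0 ∉ Accept), but the regex matches it → eliminate
Only (B) is consistent with the DFA.
(B) (0|1)*10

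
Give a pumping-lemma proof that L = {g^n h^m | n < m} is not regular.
Assume L is regular with pumping length p. Idea: pumping up the g-block makes the g-count reach the h-count.
Choose s = g^p h^(p+1) ∈ L. By the pumping lemma, s = xyz with |xy| ≤ p, |y| > 0, so y = g^k with k ≥ 1. Then xy²z = g^(p+k) h^(p+1). Since p+k ≥ p+1, the number of g's is no longer strictly less than the number of h's, so xy²z ∉ L.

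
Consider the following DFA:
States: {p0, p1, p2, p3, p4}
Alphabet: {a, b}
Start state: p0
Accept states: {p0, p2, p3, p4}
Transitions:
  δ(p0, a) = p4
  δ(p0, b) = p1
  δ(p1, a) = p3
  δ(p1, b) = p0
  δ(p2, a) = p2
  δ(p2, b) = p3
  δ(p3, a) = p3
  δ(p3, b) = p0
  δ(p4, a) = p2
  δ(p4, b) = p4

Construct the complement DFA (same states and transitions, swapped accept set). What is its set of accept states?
Complement accept states = All states \ Original accept states
= {p0, p1, p2, p3, p4} \ {p0, p2, p3, p4}
{p1}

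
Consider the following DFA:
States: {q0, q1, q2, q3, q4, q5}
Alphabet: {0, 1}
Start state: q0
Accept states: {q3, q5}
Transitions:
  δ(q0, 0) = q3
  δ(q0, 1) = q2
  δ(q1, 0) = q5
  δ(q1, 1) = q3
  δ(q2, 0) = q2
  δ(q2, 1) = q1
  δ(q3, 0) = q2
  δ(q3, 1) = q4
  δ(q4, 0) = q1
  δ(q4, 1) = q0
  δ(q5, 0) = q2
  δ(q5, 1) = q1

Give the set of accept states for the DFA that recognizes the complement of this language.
Complement accept states = All states \ Original accept states
= {q0, q1, q2, q3, q4, q5} \ {q3, q5}
{q0, q1, q2, q4}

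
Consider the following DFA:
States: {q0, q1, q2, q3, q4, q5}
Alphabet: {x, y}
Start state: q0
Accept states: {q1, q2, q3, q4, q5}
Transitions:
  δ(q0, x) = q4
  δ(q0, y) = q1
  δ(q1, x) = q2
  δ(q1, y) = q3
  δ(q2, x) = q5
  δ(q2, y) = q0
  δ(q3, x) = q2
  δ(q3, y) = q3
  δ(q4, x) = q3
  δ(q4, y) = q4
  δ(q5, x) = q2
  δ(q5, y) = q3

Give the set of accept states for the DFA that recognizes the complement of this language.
Complement accept states = All states \ Original accept states
= {q0, q1, q2, q3, q4, q5} \ {q1, q2, q3, q4, q5}
{q0}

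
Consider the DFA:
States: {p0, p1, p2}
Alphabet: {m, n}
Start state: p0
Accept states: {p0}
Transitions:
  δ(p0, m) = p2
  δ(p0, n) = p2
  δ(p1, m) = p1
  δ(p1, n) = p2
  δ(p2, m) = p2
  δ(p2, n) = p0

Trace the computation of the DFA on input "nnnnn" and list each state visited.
read 'n': p0 → p2
  read 'n': p2 → p0
  read 'n': p0 → p2
  read 'n': p2 → p0
  read 'n': p0 → p2
p0 -> p2 -> p0 -> p2 -> p0 -> p2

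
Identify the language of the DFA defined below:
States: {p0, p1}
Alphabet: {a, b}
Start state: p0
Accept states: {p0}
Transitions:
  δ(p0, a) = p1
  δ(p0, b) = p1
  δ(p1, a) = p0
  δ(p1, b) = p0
Testing a few strings:
  'bab' → reject
  'b' → reject
  'aba' → reject
  'bba' → reject
State roles: p0=even length so far; p1=odd length so far
All strings over {a,b} of even length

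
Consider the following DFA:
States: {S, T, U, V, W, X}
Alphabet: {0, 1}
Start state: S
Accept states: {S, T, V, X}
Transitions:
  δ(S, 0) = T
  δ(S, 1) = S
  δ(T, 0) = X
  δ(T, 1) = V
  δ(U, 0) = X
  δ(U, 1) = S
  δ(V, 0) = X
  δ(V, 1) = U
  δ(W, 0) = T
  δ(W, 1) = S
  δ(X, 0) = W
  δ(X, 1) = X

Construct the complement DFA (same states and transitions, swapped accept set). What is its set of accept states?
Complement accept states = All states \ Original accept states
= {S, T, U, V, W, X} \ {S, T, V, X}
{U, W}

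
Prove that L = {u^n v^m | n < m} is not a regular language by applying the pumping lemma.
Assume L is regular with pumping length p. Idea: pumping up the u-block makes the u-count reach the v-count.
Choose s = u^p v^(p+1) ∈ L. By the pumping lemma, s = xyz with |xy| ≤ p, |y| > 0, so y = u^k with k ≥ 1. Then xy²z = u^(p+k) v^(p+1). Since p+k ≥ p+1, the number of u's is no longer strictly less than the number of v's, so xy²z ∉ L.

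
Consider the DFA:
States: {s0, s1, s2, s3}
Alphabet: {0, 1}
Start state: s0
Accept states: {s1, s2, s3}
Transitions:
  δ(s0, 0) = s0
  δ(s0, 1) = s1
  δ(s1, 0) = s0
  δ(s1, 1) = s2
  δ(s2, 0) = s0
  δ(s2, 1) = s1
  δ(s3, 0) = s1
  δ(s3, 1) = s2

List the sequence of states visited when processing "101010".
read '1': s0 → s1
  read '0': s1 → s0
  read '1': s0 → s1
  read '0': s1 → s0
  read '1': s0 → s1
  read '0': s1 → s0
s0 -> s1 -> s0 -> s1 -> s0 -> s1 -> s0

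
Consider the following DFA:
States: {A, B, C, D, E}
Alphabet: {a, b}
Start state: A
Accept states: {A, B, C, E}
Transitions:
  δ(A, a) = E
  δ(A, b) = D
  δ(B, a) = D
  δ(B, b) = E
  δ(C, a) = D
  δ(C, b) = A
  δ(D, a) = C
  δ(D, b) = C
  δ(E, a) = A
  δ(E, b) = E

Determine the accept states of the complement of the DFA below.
Complement accept states = All states \ Original accept states
= {A, B, C, D, E} \ {A, B, C, E}
{D}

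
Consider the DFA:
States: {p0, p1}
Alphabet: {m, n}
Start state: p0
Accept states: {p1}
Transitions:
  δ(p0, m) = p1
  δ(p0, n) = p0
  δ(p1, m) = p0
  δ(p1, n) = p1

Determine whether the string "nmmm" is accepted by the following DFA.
Processing string "nmmm":
  p0 --n--> p0
  p0 --m--> p1
  p1 --m--> p0
  p0 --m--> p1
Final state: p1
Accept states: {p1}
Yes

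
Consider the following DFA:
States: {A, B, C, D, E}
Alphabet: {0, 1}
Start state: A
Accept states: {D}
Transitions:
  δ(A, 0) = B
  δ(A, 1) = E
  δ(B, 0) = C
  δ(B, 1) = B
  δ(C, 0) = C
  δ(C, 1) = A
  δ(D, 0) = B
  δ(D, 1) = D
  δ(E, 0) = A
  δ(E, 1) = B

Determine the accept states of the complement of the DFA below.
Complement accept states = All states \ Original accept states
= {A, B, C, D, E} \ {D}
{A, B, C, E}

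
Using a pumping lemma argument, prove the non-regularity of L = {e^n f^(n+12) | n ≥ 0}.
Assume L is regular with pumping length p. Idea: pumping the e-block breaks the fixed offset of 12.
Choose s = e^p f^(p+12) ∈ L. By the pumping lemma, s = xyz with |xy| ≤ p, |y| > 0, so y = e^k with k ≥ 1. Then xy²z = e^(p+k) f^(p+12). For this to be in L we would need p+12 = (p+k)+12, i.e. k = 0, contradicting k ≥ 1. So xy²z ∉ L.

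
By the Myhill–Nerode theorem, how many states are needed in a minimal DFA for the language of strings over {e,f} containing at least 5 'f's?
By Myhill–Nerode, count the distinguishable equivalence classes: 6 classes — having seen 0, 1, …, 4, or ≥5 copies of 'f'; any two classes i < j (j ≤ 5) are distinguished by the string f^(5−j), which takes class j to 5 copies (accepted) but leaves class i below 5 (rejected).
6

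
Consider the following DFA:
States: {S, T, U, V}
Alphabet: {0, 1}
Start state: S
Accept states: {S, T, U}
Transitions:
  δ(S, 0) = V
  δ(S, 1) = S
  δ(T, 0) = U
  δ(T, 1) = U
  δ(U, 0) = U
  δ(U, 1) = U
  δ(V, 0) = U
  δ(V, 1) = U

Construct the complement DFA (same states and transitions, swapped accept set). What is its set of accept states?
Complement accept states = All states \ Original accept states
= {S, T, U, V} \ {S, T, U}
{V}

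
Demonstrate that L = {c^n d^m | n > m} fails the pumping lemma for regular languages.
Assume L is regular with pumping length p. Idea: pumping down the c-block drops the c-count to at most the d-count.
Choose s = c^(p+1) d^p ∈ L (|s| = 2p+1 ≥ p). By the pumping lemma, s = xyz with |xy| ≤ p, |y| > 0, so y = c^k with k ≥ 1. Take i = 0: xz = c^(p+1−k) d^p. Since k ≥ 1, p+1−k ≤ p, so the number of c's is no longer strictly greater than the number of d's, hence xz ∉ L.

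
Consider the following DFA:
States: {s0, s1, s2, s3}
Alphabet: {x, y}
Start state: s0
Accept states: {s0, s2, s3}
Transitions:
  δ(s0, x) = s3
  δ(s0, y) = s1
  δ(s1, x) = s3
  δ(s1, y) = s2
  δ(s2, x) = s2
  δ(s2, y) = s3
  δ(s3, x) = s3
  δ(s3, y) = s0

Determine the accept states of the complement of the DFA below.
Complement accept states = All states \ Original accept states
= {s0, s1, s2, s3} \ {s0, s2, s3}
{s1}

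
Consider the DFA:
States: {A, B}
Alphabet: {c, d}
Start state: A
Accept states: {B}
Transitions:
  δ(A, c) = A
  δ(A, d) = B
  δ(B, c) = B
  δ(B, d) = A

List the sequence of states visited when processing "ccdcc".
read 'c': A → A
  read 'c': A → A
  read 'd': A → B
  read 'c': B → B
  read 'c': B → B
A -> A -> A -> B -> B -> B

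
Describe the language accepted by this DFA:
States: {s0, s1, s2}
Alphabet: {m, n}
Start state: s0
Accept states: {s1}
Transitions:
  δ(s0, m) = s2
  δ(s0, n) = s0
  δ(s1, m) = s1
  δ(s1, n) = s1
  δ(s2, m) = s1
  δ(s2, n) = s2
Testing a few strings:
  'm' → reject
  'mmm' → accept
  'n' → reject
  'mm' → accept
State roles: s0=zero m's seen; s1=≥ two m's seen; s2=one m seen
All strings over {m,n} containing at least two m's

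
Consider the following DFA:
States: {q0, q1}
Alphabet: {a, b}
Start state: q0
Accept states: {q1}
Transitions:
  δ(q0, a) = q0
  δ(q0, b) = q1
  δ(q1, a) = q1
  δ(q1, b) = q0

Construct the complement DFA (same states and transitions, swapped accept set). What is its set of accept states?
Complement accept states = All states \ Original accept states
= {q0, q1} \ {q1}
{q0}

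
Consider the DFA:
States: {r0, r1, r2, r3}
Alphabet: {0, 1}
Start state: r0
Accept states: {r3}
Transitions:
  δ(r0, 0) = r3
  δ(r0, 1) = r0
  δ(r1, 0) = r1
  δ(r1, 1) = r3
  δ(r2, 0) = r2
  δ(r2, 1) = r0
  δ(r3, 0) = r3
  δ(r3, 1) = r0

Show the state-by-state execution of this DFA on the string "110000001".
read '1': r0 → r0
  read '1': r0 → r0
  read '0': r0 → r3
  read '0': r3 → r3
  read '0': r3 → r3
  read '0': r3 → r3
  read '0': r3 → r3
  read '0': r3 → r3
  read '1': r3 → r0
r0 -> r0 -> r0 -> r3 -> r3 -> r3 -> r3 -> r3 -> r3 -> r0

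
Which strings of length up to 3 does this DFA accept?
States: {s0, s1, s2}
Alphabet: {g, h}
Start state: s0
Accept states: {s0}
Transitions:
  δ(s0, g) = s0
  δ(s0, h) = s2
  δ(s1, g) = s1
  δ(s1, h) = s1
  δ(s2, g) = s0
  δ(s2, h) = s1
ε, g, gg, hg, ggg, ghg, hgg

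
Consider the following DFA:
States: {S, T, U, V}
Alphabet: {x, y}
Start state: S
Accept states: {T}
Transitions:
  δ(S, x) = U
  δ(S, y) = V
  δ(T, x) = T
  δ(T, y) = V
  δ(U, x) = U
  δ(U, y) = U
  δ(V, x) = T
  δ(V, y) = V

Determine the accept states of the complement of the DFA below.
Complement accept states = All states \ Original accept states
= {S, T, U, V} \ {T}
{S, U, V}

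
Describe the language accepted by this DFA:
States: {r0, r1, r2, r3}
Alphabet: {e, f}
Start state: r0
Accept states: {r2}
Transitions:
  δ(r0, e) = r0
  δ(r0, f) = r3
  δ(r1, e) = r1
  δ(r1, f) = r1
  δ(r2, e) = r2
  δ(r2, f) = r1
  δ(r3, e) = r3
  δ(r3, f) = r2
Testing a few strings:
  'feff' → reject
  'f' → reject
  'eef' → reject
  'ef' → reject
State roles: r0=zero f's; r1=≥ three f's (dead); r2=two f's; r3=one f
All strings over {e,f} containing exactly two f's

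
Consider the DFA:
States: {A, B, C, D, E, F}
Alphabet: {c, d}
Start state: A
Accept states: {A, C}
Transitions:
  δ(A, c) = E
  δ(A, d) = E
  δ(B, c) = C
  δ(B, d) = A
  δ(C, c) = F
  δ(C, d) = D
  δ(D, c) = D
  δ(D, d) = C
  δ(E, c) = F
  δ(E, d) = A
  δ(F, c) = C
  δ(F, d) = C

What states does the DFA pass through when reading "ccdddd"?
read 'c': A → E
  read 'c': E → F
  read 'd': F → C
  read 'd': C → D
  read 'd': D → C
  read 'd': C → D
A -> E -> F -> C -> D -> C -> D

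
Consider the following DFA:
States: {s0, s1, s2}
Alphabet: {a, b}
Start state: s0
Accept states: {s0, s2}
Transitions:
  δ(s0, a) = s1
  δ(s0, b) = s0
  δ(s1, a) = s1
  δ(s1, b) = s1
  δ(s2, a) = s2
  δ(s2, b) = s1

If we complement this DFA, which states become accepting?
Complement accept states = All states \ Original accept states
= {s0, s1, s2} \ {s0, s2}
{s1}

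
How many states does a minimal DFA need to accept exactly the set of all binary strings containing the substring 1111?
By Myhill–Nerode, count the distinguishable equivalence classes: 5 classes — one per longest suffix of the input that is a prefix of '1111' (lengths 0 through 3), plus an absorbing 'already seen 1111' class.
5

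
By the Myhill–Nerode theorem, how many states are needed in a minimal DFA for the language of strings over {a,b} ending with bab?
By Myhill–Nerode, count the distinguishable equivalence classes: 4 classes — one per longest suffix of the input that is a prefix of 'bab' (lengths 0 through 3); only the length-3 class is accepting.
4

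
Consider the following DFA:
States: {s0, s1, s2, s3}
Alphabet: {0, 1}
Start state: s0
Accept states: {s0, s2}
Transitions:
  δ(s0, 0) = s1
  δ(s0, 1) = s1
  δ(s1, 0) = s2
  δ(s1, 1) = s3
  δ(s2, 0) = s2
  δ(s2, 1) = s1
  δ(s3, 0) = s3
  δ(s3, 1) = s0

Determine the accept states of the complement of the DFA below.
Complement accept states = All states \ Original accept states
= {s0, s1, s2, s3} \ {s0, s2}
{s1, s3}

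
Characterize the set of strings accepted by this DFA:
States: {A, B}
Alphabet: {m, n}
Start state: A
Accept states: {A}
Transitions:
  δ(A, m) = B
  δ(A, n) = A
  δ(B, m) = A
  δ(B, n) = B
Testing a few strings:
  'nmm' → accept
  'm' → reject
  'mm' → accept
  'nm' → reject
State roles: A=even number of m's so far; B=odd number of m's so far
All strings over {m,n} with an even number of m's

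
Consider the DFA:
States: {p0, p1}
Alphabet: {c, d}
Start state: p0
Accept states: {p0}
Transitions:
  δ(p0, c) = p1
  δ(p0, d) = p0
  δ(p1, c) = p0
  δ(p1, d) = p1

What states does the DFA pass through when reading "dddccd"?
read 'd': p0 → p0
  read 'd': p0 → p0
  read 'd': p0 → p0
  read 'c': p0 → p1
  read 'c': p1 → p0
  read 'd': p0 → p0
p0 -> p0 -> p0 -> p0 -> p1 -> p0 -> p0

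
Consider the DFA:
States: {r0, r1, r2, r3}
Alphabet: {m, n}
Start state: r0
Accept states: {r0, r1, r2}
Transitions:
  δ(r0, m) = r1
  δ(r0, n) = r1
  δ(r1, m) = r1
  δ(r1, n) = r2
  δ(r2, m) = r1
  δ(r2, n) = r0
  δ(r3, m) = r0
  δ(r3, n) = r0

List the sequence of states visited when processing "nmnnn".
read 'n': r0 → r1
  read 'm': r1 → r1
  read 'n': r1 → r2
  read 'n': r2 → r0
  read 'n': r0 → r1
r0 -> r1 -> r1 -> r2 -> r0 -> r1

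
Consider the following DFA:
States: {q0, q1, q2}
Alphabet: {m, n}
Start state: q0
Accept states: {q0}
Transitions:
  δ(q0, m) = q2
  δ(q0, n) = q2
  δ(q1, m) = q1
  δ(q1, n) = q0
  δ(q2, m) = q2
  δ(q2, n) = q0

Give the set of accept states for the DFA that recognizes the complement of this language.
Complement accept states = All states \ Original accept states
= {q0, q1, q2} \ {q0}
{q1, q2}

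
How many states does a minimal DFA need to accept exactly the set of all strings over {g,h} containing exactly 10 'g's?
By Myhill–Nerode, count the distinguishable equivalence classes: 12 classes — having seen 0, 1, …, 10, or >10 copies of 'g'; the count-10 class is the only accepting one and >10 is dead.
12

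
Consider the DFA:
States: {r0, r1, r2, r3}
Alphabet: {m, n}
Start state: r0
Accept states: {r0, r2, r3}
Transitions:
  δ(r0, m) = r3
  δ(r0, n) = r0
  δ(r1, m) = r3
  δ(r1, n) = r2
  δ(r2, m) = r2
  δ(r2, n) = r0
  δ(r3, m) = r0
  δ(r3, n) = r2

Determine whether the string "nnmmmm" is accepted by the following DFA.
Processing string "nnmmmm":
  r0 --n--> r0
  r0 --n--> r0
  r0 --m--> r3
  r3 --m--> r0
  r0 --m--> r3
  r3 --m--> r0
Final state: r0
Accept states: {r0, r2, r3}
Yes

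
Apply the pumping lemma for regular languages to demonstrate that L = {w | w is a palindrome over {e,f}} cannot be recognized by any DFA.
Assume L is regular with pumping length p. Idea: pumping the leading e-block breaks the symmetry.
Choose s = e^p f e^p (a palindrome of length 2p+1 ≥ p). By the pumping lemma, s = xyz with |xy| ≤ p, |y| > 0, so y = e^k with k > 0 (xy lies entirely in the first e^p). Then xy²z = e^(p+k) f e^p, which is not a palindrome since p+k ≠ p.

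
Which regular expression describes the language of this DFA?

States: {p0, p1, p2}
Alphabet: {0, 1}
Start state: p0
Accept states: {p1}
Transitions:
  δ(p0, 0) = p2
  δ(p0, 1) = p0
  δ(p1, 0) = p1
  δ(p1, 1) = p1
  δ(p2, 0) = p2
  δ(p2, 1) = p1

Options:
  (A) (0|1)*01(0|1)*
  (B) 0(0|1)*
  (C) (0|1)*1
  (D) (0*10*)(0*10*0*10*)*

Check each option against the DFA on short strings; one disagreement eliminates an option:
  (A) (0|1)*01(0|1)*: agrees with the DFA on every string of length ≤ 6
  (B) 0(0|1)*: on '0' the DFA goes p0 → p2 and rejects (p2 ∉ Accept), but the regex matches it → eliminate
  (C) (0|1)*1: on '1' the DFA goes p0 → p0 and rejects (p0 ∉ Accept), but the regex matches it → eliminate
  (D) (0*10*)(0*10*0*10*)*: on '1' the DFA goes p0 → p0 and rejects (p0 ∉ Accept), but the regex matches it → eliminate
Only (A) is consistent with the DFA.
(A) (0|1)*01(0|1)*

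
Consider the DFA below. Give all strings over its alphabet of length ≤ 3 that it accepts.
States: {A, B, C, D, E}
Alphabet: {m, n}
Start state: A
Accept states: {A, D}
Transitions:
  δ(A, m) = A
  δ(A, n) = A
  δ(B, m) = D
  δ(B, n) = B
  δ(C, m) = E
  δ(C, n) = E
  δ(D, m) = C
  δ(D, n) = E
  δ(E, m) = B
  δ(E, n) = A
ε, m, n, mm, mn, nm, nn, mmm, mmn, mnm, mnn, nmm, nmn, nnm, nnn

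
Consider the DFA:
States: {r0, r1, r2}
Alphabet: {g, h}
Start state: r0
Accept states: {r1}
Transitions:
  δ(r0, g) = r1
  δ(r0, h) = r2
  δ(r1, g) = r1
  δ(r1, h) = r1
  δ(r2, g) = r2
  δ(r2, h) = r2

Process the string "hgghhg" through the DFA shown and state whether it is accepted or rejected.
Processing string "hgghhg":
  r0 --h--> r2
  r2 --g--> r2
  r2 --g--> r2
  r2 --h--> r2
  r2 --h--> r2
  r2 --g--> r2
Final state: r2
Accept states: {r1}
No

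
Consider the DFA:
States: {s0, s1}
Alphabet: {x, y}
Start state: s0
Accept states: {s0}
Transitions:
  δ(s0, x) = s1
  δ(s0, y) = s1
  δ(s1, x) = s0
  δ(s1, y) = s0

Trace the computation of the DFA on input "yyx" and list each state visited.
read 'y': s0 → s1
  read 'y': s1 → s0
  read 'x': s0 → s1
s0 -> s1 -> s0 -> s1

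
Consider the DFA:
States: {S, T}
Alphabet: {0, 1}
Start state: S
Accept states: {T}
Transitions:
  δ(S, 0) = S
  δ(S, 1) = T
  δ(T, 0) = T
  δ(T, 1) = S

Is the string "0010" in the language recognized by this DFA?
Processing string "0010":
  S --0--> S
  S --0--> S
  S --1--> T
  T --0--> T
Final state: T
Accept states: {T}
Yes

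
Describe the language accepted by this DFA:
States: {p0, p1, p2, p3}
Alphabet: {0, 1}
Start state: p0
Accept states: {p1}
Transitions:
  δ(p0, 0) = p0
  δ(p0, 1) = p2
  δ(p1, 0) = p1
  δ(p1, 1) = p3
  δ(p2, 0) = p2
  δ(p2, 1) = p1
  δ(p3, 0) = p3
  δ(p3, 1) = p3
Testing a few strings:
  '111' → reject
  '110' → accept
  '0111' → reject
  '1110' → reject
State roles: p0=zero 1's; p1=two 1's; p2=one 1; p3=≥ three 1's (dead)
All binary strings containing exactly two 1's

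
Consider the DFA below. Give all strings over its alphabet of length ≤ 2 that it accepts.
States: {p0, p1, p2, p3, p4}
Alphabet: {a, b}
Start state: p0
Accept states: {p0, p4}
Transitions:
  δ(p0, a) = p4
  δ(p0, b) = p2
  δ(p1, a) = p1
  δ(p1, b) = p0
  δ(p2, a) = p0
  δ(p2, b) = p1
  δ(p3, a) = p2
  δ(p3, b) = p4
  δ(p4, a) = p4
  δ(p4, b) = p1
ε, a, aa, ba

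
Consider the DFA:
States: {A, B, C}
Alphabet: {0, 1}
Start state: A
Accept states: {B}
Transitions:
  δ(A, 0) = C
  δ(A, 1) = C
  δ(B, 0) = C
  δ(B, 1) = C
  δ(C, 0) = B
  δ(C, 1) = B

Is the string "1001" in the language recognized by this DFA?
Processing string "1001":
  A --1--> C
  C --0--> B
  B --0--> C
  C --1--> B
Final state: B
Accept states: {B}
Yes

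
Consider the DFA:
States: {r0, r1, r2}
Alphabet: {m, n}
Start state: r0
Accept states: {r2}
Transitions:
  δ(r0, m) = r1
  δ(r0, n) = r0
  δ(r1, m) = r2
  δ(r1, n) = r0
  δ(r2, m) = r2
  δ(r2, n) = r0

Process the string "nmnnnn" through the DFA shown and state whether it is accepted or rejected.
Processing string "nmnnnn":
  r0 --n--> r0
  r0 --m--> r1
  r1 --n--> r0
  r0 --n--> r0
  r0 --n--> r0
  r0 --n--> r0
Final state: r0
Accept states: {r2}
No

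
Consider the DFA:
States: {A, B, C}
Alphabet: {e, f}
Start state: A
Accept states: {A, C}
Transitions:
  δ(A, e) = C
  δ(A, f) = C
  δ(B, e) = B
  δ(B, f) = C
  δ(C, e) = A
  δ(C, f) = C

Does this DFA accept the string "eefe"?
Processing string "eefe":
  A --e--> C
  C --e--> A
  A --f--> C
  C --e--> A
Final state: A
Accept states: {A, C}
Yes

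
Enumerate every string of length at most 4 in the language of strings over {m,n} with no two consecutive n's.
ε, m, n, mm, mn, nm, mmm, mmn, mnm, nmm, nmn, mmmm, mmmn, mmnm, mnmm, mnmn, nmmm, nmmn, nmnm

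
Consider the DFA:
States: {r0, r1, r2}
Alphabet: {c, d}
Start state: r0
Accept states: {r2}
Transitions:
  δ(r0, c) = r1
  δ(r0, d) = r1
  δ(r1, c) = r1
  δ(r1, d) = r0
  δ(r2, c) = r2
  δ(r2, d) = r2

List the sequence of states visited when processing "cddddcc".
read 'c': r0 → r1
  read 'd': r1 → r0
  read 'd': r0 → r1
  read 'd': r1 → r0
  read 'd': r0 → r1
  read 'c': r1 → r1
  read 'c': r1 → r1
r0 -> r1 -> r0 -> r1 -> r0 -> r1 -> r1 -> r1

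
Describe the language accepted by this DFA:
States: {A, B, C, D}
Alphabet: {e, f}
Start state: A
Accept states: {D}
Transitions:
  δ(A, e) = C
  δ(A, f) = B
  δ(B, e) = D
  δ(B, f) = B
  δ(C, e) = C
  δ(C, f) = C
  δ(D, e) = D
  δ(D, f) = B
Testing a few strings:
  'efe' → reject
  'fff' → reject
  'ffef' → reject
  'efff' → reject
State roles: A=no input read; B=started with f, last symbol f; C=started with e (dead); D=started with f, last symbol e
All strings over {e,f} that start with f and end with e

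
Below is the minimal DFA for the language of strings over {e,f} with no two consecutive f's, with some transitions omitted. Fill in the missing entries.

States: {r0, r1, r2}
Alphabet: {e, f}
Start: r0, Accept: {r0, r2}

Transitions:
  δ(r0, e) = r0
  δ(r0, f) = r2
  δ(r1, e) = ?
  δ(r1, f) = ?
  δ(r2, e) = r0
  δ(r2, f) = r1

From the language and accept set, identify what each state tracks — r0: last symbol not f (ok); r1: saw ff (dead); r2: last symbol f (ok).
Each missing δ(q, a) is the state matching the new tracked value after reading a.
δ(r1, e) = r1; δ(r1, f) = r1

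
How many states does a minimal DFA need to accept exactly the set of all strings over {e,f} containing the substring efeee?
By Myhill–Nerode, count the distinguishable equivalence classes: 6 classes — one per longest suffix of the input that is a prefix of 'efeee' (lengths 0 through 4), plus an absorbing 'already seen efeee' class.
6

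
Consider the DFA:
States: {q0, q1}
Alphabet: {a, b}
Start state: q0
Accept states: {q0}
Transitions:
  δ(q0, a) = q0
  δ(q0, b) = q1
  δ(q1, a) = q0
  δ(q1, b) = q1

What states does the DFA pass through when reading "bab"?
read 'b': q0 → q1
  read 'a': q1 → q0
  read 'b': q0 → q1
q0 -> q1 -> q0 -> q1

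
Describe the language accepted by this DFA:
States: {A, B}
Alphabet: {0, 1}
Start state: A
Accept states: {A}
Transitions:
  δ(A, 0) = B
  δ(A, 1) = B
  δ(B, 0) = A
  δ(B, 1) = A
Testing a few strings:
  '0' → reject
  '100' → reject
  '1' → reject
  '11' → accept
State roles: A=even length so far; B=odd length so far
All binary strings of even length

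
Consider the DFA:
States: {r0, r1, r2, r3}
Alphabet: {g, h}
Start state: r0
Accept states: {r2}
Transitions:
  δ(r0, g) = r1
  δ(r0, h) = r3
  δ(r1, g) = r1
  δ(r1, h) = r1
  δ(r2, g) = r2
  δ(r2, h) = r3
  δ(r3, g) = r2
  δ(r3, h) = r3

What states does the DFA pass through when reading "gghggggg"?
read 'g': r0 → r1
  read 'g': r1 → r1
  read 'h': r1 → r1
  read 'g': r1 → r1
  read 'g': r1 → r1
  read 'g': r1 → r1
  read 'g': r1 → r1
  read 'g': r1 → r1
r0 -> r1 -> r1 -> r1 -> r1 -> r1 -> r1 -> r1 -> r1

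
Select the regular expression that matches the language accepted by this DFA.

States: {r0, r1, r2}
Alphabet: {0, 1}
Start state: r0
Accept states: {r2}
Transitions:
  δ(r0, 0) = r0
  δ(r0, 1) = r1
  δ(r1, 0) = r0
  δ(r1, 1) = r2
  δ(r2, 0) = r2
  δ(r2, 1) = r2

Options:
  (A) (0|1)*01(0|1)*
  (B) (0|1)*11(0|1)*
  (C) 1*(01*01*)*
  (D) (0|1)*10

Check each option against the DFA on short strings; one disagreement eliminates an option:
  (A) (0|1)*01(0|1)*: on '01' the DFA goes r0 → r0 → r1 and rejects (r1 ∉ Accept), but the regex matches it → eliminate
  (B) (0|1)*11(0|1)*: agrees with the DFA on every string of length ≤ 6
  (C) 1*(01*01*)*: on ε the DFA stays in r0 and rejects (r0 ∉ Accept), but the regex matches it → eliminate
  (D) (0|1)*10: on '10' the DFA goes r0 → r1 → r0 and rejects (r0 ∉ Accept), but the regex matches it → eliminate
Only (B) is consistent with the DFA.
(B) (0|1)*11(0|1)*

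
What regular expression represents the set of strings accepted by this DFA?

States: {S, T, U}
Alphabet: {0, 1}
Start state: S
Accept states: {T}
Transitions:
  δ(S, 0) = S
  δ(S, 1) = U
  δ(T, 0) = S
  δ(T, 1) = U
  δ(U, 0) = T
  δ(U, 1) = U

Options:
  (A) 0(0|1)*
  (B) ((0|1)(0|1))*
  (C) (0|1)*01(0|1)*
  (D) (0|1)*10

Check each option against the DFA on short strings; one disagreement eliminates an option:
  (A) 0(0|1)*: on '0' the DFA goes S → S and rejects (S ∉ Accept), but the regex matches it → eliminate
  (B) ((0|1)(0|1))*: on ε the DFA stays in S and rejects (S ∉ Accept), but the regex matches it → eliminate
  (C) (0|1)*01(0|1)*: on '01' the DFA goes S → S → U and rejects (U ∉ Accept), but the regex matches it → eliminate
  (D) (0|1)*10: agrees with the DFA on every string of length ≤ 6
Only (D) is consistent with the DFA.
(D) (0|1)*10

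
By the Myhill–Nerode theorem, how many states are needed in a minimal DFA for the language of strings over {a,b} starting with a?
By Myhill–Nerode, count the distinguishable equivalence classes: three classes — empty / started with a / started with b (dead).
3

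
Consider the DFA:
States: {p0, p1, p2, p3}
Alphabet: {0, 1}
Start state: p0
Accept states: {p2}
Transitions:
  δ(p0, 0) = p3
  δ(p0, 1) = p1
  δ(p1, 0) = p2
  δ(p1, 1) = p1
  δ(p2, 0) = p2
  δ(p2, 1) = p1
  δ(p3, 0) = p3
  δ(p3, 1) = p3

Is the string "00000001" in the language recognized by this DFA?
Processing string "00000001":
  p0 --0--> p3
  p3 --0--> p3
  p3 --0--> p3
  p3 --0--> p3
  p3 --0--> p3
  p3 --0--> p3
  p3 --0--> p3
  p3 --1--> p3
Final state: p3
Accept states: {p2}
No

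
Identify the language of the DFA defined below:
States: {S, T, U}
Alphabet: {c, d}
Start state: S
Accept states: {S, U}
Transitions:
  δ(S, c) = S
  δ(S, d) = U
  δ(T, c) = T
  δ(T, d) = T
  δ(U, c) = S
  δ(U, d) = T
Testing a few strings:
  'ccdd' → reject
  'd' → accept
  'cd' → accept
  'dd' → reject
State roles: S=last symbol not d (ok); T=saw dd (dead); U=last symbol d (ok)
All strings over {c,d} with no two consecutive d's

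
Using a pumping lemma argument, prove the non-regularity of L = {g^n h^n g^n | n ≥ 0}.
Assume L is regular with pumping length p. Idea: pumping the first g-block unbalances it against the other two.
Choose s = g^p h^p g^p ∈ L (|s| = 3p ≥ p). By the pumping lemma, s = xyz with |xy| ≤ p, |y| > 0, so y = g^k with k ≥ 1, inside the first g-block. Then xy²z = g^(p+k) h^p g^p. The first block has length p+k ≠ p, so the three block lengths are no longer equal and xy²z ∉ L.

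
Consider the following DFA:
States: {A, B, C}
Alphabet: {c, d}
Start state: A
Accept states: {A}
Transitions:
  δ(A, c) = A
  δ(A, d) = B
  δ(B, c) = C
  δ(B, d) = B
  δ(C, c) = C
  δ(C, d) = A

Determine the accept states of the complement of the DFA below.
Complement accept states = All states \ Original accept states
= {A, B, C} \ {A}
{B, C}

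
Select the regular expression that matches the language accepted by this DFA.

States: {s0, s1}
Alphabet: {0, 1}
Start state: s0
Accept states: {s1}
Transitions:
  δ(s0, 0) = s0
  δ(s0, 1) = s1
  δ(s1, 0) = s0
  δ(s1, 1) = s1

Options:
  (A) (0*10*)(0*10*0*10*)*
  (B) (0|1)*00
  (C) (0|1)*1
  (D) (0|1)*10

Check each option against the DFA on short strings; one disagreement eliminates an option:
  (A) (0*10*)(0*10*0*10*)*: on '10' the DFA goes s0 → s1 → s0 and rejects (s0 ∉ Accept), but the regex matches it → eliminate
  (B) (0|1)*00: on '1' the DFA goes s0 → s1 and accepts (s1 ∈ Accept), but the regex does not match it → eliminate
  (C) (0|1)*1: agrees with the DFA on every string of length ≤ 6
  (D) (0|1)*10: on '1' the DFA goes s0 → s1 and accepts (s1 ∈ Accept), but the regex does not match it → eliminate
Only (C) is consistent with the DFA.
(C) (0|1)*1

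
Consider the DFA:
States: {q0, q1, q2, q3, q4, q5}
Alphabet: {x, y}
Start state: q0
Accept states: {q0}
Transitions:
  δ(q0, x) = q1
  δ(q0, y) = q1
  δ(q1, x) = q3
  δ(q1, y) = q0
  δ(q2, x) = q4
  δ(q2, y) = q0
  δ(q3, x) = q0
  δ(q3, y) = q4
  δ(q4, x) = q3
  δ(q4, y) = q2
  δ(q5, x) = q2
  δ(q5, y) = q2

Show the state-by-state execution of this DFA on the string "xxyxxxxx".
read 'x': q0 → q1
  read 'x': q1 → q3
  read 'y': q3 → q4
  read 'x': q4 → q3
  read 'x': q3 → q0
  read 'x': q0 → q1
  read 'x': q1 → q3
  read 'x': q3 → q0
q0 -> q1 -> q3 -> q4 -> q3 -> q0 -> q1 -> q3 -> q0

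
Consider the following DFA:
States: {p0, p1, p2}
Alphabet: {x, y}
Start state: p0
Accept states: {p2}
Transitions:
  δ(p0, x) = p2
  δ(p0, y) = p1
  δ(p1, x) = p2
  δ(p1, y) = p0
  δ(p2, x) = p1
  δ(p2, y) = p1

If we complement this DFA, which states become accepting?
Complement accept states = All states \ Original accept states
= {p0, p1, p2} \ {p2}
{p0, p1}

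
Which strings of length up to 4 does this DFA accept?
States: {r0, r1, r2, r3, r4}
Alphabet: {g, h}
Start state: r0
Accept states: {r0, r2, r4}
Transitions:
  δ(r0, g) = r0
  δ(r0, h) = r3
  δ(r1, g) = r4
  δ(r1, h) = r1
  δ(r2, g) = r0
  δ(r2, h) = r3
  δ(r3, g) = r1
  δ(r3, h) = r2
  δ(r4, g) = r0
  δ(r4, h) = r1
ε, g, gg, hh, ggg, ghh, hgg, hhg, gggg, gghh, ghgg, ghhg, hggg, hghg, hhgg, hhhh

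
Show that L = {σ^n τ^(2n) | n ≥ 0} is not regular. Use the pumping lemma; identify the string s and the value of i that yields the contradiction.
Assume L is regular with pumping length p. Idea: pumping the σ-block breaks the 1:2 ratio.
Choose s = σ^p τ^(2p) (length 3p ≥ p). By the pumping lemma, s = xyz with |xy| ≤ p, |y| > 0, so y = σ^k with k ≥ 1. Then xy²z = σ^(p+k) τ^(2p). For this to be in L we would need 2p = 2(p+k), i.e. 2k = 0, contradicting k ≥ 1. So xy²z ∉ L.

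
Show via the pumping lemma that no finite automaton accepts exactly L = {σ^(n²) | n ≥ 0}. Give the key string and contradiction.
Assume L is regular with pumping length p. Idea: pumping adds a fixed amount, but gaps between consecutive squares grow.
Choose s = σ^(p²) (length p² ≥ p). By the pumping lemma, s = xyz with |xy| ≤ p, |y| > 0, so |y| = k with 1 ≤ k ≤ p. Then |xy²z| = p²+k. Since p² < p²+k ≤ p²+p < (p+1)², the length p²+k lies strictly between consecutive squares, so it is not a perfect square and xy²z ∉ L.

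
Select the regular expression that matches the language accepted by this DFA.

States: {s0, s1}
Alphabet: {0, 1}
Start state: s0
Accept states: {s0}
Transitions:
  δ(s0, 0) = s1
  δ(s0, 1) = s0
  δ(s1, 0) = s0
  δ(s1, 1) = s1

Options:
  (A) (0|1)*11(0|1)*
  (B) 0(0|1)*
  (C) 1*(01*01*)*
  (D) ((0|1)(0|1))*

Check each option against the DFA on short strings; one disagreement eliminates an option:
  (A) (0|1)*11(0|1)*: on ε the DFA stays in s0 and accepts (s0 ∈ Accept), but the regex does not match it → eliminate
  (B) 0(0|1)*: on ε the DFA stays in s0 and accepts (s0 ∈ Accept), but the regex does not match it → eliminate
  (C) 1*(01*01*)*: agrees with the DFA on every string of length ≤ 6
  (D) ((0|1)(0|1))*: on '1' the DFA goes s0 → s0 and accepts (s0 ∈ Accept), but the regex does not match it → eliminate
Only (C) is consistent with the DFA.
(C) 1*(01*01*)*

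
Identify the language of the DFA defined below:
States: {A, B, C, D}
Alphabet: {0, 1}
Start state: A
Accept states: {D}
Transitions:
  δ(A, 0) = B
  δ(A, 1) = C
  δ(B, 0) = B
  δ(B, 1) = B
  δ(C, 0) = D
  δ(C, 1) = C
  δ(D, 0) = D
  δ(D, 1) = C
Testing a few strings:
  '0' → reject
  '1' → reject
  '101' → reject
  '1100' → accept
State roles: A=no input read; B=started with 0 (dead); C=started with 1, last symbol 1; D=started with 1, last symbol 0
All binary strings that start with 1 and end with 0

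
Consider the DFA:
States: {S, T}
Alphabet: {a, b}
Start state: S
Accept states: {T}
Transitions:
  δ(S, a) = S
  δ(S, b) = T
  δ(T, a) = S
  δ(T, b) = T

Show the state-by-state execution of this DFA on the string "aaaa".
read 'a': S → S
  read 'a': S → S
  read 'a': S → S
  read 'a': S → S
S -> S -> S -> S -> S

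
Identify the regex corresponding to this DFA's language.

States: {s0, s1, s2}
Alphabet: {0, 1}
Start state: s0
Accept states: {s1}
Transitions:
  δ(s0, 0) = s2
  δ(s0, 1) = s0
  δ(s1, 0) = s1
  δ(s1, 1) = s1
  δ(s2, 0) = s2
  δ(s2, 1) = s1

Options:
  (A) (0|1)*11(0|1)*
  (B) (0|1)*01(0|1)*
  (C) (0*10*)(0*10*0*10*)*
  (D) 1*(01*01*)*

Check each option against the DFA on short strings; one disagreement eliminates an option:
  (A) (0|1)*11(0|1)*: on '01' the DFA goes s0 → s2 → s1 and accepts (s1 ∈ Accept), but the regex does not match it → eliminate
  (B) (0|1)*01(0|1)*: agrees with the DFA on every string of length ≤ 6
  (C) (0*10*)(0*10*0*10*)*: on '1' the DFA goes s0 → s0 and rejects (s0 ∉ Accept), but the regex matches it → eliminate
  (D) 1*(01*01*)*: on ε the DFA stays in s0 and rejects (s0 ∉ Accept), but the regex matches it → eliminate
Only (B) is consistent with the DFA.
(B) (0|1)*01(0|1)*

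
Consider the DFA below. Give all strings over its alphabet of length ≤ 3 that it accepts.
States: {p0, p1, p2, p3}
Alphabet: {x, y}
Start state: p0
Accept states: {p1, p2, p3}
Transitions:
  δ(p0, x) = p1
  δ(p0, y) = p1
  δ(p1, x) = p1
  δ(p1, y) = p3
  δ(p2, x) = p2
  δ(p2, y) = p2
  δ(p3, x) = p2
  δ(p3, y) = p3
x, y, xx, xy, yx, yy, xxx, xxy, xyx, xyy, yxx, yxy, yyx, yyy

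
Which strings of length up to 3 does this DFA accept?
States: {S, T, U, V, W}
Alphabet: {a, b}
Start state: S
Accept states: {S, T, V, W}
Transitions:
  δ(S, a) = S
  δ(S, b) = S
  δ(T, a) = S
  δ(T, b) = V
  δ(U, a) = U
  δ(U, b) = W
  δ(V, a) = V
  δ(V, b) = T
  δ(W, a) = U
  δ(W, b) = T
ε, a, b, aa, ab, ba, bb, aaa, aab, aba, abb, baa, bab, bba, bbb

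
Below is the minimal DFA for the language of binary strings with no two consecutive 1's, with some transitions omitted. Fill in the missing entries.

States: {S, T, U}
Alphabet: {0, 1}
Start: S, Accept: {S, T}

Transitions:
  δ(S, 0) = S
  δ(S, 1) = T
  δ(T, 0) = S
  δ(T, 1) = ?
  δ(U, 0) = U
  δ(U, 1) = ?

From the language and accept set, identify what each state tracks — S: last symbol not 1 (ok); T: last symbol 1 (ok); U: saw 11 (dead).
Each missing δ(q, a) is the state matching the new tracked value after reading a.
δ(T, 1) = U; δ(U, 1) = U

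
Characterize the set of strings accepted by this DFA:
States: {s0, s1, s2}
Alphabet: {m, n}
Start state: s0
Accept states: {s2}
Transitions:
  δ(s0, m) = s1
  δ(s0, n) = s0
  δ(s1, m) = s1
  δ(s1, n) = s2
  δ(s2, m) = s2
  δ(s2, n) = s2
Testing a few strings:
  'mnnn' → accept
  'nmmm' → reject
  'nnnm' → reject
  'mn' → accept
State roles: s0=no m seen yet; s1=seen a m, waiting for n; s2=substring mn seen
All strings over {m,n} containing the substring mn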